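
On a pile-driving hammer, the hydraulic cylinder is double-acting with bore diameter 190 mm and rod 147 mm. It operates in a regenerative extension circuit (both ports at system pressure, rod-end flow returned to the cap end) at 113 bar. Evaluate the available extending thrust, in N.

With equal pressure on both faces, forces on the annular region cancel; the net push is pressure × rod cross-section.
Rod cross-section A_rod = π/4 × (147 mm)² = 16970 mm^2
F = P × A_rod

F ≈ 1.92e5 N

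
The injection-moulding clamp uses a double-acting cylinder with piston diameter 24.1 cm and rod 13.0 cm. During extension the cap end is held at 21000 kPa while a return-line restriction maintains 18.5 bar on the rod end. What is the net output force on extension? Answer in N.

F ≈ 8.98e5 N

Cap-side area A_cap = π/4 × (24.1 cm)² = 456.2 cm^2
Rod-side annular area A_ann = π/4 × (24.1² − 13.0²) = 323.4 cm^2
Net thrust = P_cap·A_cap − P_rod·A_ann = 9.580e5 N − 59840 N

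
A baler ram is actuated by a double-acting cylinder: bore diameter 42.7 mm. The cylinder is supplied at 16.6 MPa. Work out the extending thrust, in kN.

Cap-side area A_cap = π/4 × (42.7 mm)² = 1432 mm^2
F = P × A_cap = 16.6 MPa × A_cap

F ≈ 23.8 kN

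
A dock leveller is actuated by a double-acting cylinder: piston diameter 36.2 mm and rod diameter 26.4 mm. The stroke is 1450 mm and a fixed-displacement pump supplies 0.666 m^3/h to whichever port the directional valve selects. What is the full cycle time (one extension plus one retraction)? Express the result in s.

Cap-side area A_cap = π/4 × (36.2 mm)² = 1029 mm^2
Rod-side annular area A_ann = π/4 × (36.2² − 26.4²) = 481.8 mm^2
t_ext = A_cap·L/Q = 8.067 s
t_ret = A_ann·L/Q = 3.776 s
t_cycle = t_ext + t_ret

t ≈ 11.8 s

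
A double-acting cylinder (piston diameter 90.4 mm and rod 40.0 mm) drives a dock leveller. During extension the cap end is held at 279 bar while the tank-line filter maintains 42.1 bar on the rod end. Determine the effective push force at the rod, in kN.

F ≈ 157 kN

Cap-side area A_cap = π/4 × (90.4 mm)² = 6418 mm^2
Rod-side annular area A_ann = π/4 × (90.4² − 40.0²) = 5162 mm^2
Net thrust = P_cap·A_cap − P_rod·A_ann = 179.1 kN − 21.73 kN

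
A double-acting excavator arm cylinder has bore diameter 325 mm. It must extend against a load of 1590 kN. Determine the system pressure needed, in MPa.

P ≈ 19.2 MPa

Cap-side area A_cap = π/4 × (325 mm)² = 82960 mm^2
P = F / A = 1590 kN / A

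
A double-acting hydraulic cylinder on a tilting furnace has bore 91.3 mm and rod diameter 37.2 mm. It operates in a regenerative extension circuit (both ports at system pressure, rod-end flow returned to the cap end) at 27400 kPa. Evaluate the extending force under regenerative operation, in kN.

With equal pressure on both faces, forces on the annular region cancel; the net push is pressure × rod cross-section.
Rod cross-section A_rod = π/4 × (37.2 mm)² = 1087 mm^2
F = P × A_rod

F ≈ 29.8 kN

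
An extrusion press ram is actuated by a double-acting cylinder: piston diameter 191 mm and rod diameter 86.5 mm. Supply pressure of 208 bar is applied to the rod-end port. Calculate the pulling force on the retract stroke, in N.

F ≈ 4.74e5 N

Rod-side annular area A_ann = π/4 × (191² − 86.5²) = 22780 mm^2
On retraction the pressure acts on the annular area (bore minus rod).
F = P × A_ann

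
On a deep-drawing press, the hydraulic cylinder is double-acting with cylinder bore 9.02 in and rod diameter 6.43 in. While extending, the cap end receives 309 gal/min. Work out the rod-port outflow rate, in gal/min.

Q_out ≈ 152 gal/min

Cap-side area A_cap = π/4 × (9.02 in)² = 63.90 in^2
Rod-side annular area A_ann = π/4 × (9.02² − 6.43²) = 31.43 in^2
Piston speed v = Q_in/A_cap; rod-end outflow Q_out = v × A_ann = Q_in × A_ann/A_cap.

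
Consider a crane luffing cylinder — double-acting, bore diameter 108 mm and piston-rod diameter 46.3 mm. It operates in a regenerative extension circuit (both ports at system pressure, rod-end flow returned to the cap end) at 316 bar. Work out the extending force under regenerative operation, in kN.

F ≈ 53.2 kN

With equal pressure on both faces, forces on the annular region cancel; the net push is pressure × rod cross-section.
Rod cross-section A_rod = π/4 × (46.3 mm)² = 1684 mm^2
F = P × A_rod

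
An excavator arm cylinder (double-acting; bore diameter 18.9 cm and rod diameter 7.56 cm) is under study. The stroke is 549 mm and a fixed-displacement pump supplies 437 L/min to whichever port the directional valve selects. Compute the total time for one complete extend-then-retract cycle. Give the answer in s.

t ≈ 3.89 s

Cap-side area A_cap = π/4 × (18.9 cm)² = 280.6 cm^2
Rod-side annular area A_ann = π/4 × (18.9² − 7.56²) = 235.7 cm^2
t_ext = A_cap·L/Q = 2.115 s
t_ret = A_ann·L/Q = 1.776 s
t_cycle = t_ext + t_ret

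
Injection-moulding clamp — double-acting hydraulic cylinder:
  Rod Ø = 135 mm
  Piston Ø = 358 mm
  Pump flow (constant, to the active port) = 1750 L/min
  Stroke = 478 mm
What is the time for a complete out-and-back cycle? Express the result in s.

t ≈ 3.06 s

Cap-side area A_cap = π/4 × (358 mm)² = 1.007e5 mm^2
Rod-side annular area A_ann = π/4 × (358² − 135²) = 86350 mm^2
t_ext = A_cap·L/Q = 1.650 s
t_ret = A_ann·L/Q = 1.415 s
t_cycle = t_ext + t_ret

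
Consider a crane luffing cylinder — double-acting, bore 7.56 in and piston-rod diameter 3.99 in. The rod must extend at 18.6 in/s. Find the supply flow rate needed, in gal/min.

Q ≈ 217 gal/min

Cap-side area A_cap = π/4 × (7.56 in)² = 44.89 in^2
Q = A × v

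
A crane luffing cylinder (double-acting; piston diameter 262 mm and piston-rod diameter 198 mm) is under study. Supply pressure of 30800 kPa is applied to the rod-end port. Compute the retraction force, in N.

Rod-side annular area A_ann = π/4 × (262² − 198²) = 23120 mm^2
On retraction the pressure acts on the annular area (bore minus rod).
F = P × A_ann

F ≈ 7.12e5 N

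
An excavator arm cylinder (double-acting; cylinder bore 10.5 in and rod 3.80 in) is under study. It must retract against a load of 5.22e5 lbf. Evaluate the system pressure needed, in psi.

Rod-side annular area A_ann = π/4 × (10.5² − 3.80²) = 75.25 in^2
Retraction: pressure acts on the annular area.
P = F / A = 5.22e5 lbf / A

P ≈ 6940 psi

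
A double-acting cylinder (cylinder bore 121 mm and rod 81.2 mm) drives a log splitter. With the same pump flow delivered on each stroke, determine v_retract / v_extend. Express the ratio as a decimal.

Cap-side area A_cap = π/4 × (121 mm)² = 11500 mm^2
Rod-side annular area A_ann = π/4 × (121² − 81.2²) = 6321 mm^2
For equal Q, v ∝ 1/A, so v_ret/v_ext = A_cap/A_ann.

v_ret/v_ext ≈ 1.82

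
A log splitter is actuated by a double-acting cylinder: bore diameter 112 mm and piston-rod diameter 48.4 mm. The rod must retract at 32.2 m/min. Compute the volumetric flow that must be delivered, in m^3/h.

Rod-side annular area A_ann = π/4 × (112² − 48.4²) = 8012 mm^2
Q = A × v

Q ≈ 15.5 m^3/h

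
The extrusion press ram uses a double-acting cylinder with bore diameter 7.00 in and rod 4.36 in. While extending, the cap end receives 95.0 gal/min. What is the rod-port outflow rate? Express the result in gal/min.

Q_out ≈ 58.1 gal/min

Cap-side area A_cap = π/4 × (7.00 in)² = 38.48 in^2
Rod-side annular area A_ann = π/4 × (7.00² − 4.36²) = 23.55 in^2
Piston speed v = Q_in/A_cap; rod-end outflow Q_out = v × A_ann = Q_in × A_ann/A_cap.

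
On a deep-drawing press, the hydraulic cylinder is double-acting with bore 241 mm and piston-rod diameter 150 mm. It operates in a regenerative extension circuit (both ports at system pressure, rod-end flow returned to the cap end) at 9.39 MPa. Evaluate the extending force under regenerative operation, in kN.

With equal pressure on both faces, forces on the annular region cancel; the net push is pressure × rod cross-section.
Rod cross-section A_rod = π/4 × (150 mm)² = 17670 mm^2
F = P × A_rod

F ≈ 166 kN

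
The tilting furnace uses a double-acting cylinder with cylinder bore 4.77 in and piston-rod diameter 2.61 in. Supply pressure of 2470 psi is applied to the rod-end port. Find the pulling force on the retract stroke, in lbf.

F ≈ 30900 lbf

Rod-side annular area A_ann = π/4 × (4.77² − 2.61²) = 12.52 in^2
On retraction the pressure acts on the annular area (bore minus rod).
F = P × A_ann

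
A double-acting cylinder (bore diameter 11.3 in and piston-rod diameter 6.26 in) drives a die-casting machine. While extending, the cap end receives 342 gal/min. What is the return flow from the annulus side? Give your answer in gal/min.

Q_out ≈ 237 gal/min

Cap-side area A_cap = π/4 × (11.3 in)² = 100.3 in^2
Rod-side annular area A_ann = π/4 × (11.3² − 6.26²) = 69.51 in^2
Piston speed v = Q_in/A_cap; rod-end outflow Q_out = v × A_ann = Q_in × A_ann/A_cap.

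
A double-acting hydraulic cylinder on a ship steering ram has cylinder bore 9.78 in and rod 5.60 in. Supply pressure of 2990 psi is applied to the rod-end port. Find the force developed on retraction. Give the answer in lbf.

Rod-side annular area A_ann = π/4 × (9.78² − 5.60²) = 50.49 in^2
On retraction the pressure acts on the annular area (bore minus rod).
F = P × A_ann

F ≈ 1.51e5 lbf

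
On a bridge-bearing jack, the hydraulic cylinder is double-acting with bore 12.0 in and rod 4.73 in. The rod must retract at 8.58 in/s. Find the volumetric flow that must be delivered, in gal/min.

Q ≈ 213 gal/min

Rod-side annular area A_ann = π/4 × (12.0² − 4.73²) = 95.53 in^2
Q = A × v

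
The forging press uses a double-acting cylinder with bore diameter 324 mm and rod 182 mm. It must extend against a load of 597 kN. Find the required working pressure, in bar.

P ≈ 72.4 bar

Cap-side area A_cap = π/4 × (324 mm)² = 82450 mm^2
P = F / A = 597 kN / A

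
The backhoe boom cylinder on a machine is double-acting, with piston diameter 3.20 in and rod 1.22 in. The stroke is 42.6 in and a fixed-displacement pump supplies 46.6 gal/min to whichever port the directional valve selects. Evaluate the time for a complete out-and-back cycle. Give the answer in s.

Cap-side area A_cap = π/4 × (3.20 in)² = 8.042 in^2
Rod-side annular area A_ann = π/4 × (3.20² − 1.22²) = 6.873 in^2
t_ext = A_cap·L/Q = 1.910 s
t_ret = A_ann·L/Q = 1.632 s
t_cycle = t_ext + t_ret

t ≈ 3.54 s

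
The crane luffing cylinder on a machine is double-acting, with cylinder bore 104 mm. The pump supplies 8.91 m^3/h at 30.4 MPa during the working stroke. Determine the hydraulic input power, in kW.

W ≈ 75.2 kW

Hydraulic power = P × Q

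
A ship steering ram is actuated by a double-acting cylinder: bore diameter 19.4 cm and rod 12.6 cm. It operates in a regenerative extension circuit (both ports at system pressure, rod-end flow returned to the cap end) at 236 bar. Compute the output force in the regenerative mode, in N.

F ≈ 2.94e5 N

With equal pressure on both faces, forces on the annular region cancel; the net push is pressure × rod cross-section.
Rod cross-section A_rod = π/4 × (12.6 cm)² = 124.7 cm^2
F = P × A_rod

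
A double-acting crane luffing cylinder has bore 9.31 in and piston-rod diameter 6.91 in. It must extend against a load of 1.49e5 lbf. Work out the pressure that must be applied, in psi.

P ≈ 2190 psi

Cap-side area A_cap = π/4 × (9.31 in)² = 68.08 in^2
P = F / A = 1.49e5 lbf / A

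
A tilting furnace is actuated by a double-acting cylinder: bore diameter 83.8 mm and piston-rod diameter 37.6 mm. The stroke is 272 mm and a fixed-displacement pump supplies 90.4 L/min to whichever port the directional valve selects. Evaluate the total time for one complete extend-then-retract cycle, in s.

t ≈ 1.79 s

Cap-side area A_cap = π/4 × (83.8 mm)² = 5515 mm^2
Rod-side annular area A_ann = π/4 × (83.8² − 37.6²) = 4405 mm^2
t_ext = A_cap·L/Q = 0.9957 s
t_ret = A_ann·L/Q = 0.7952 s
t_cycle = t_ext + t_ret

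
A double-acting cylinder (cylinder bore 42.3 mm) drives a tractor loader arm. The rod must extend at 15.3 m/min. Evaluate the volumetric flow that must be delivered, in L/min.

Cap-side area A_cap = π/4 × (42.3 mm)² = 1405 mm^2
Q = A × v

Q ≈ 21.5 L/min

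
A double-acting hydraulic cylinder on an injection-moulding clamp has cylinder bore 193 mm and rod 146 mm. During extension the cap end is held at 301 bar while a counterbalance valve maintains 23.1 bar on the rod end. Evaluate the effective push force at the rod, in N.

F ≈ 8.52e5 N

Cap-side area A_cap = π/4 × (193 mm)² = 29260 mm^2
Rod-side annular area A_ann = π/4 × (193² − 146²) = 12510 mm^2
Net thrust = P_cap·A_cap − P_rod·A_ann = 8.806e5 N − 28910 N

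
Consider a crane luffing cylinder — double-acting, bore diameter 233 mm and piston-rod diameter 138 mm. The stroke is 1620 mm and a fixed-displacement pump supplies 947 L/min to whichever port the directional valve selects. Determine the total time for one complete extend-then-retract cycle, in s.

t ≈ 7.22 s

Cap-side area A_cap = π/4 × (233 mm)² = 42640 mm^2
Rod-side annular area A_ann = π/4 × (233² − 138²) = 27680 mm^2
t_ext = A_cap·L/Q = 4.376 s
t_ret = A_ann·L/Q = 2.841 s
t_cycle = t_ext + t_ret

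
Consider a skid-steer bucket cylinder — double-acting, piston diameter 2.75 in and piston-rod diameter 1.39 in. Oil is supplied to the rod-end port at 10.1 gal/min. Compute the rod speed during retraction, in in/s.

Rod-side annular area A_ann = π/4 × (2.75² − 1.39²) = 4.422 in^2
Flow into the rod-end port fills the annular volume.
v = Q / A

v ≈ 8.79 in/s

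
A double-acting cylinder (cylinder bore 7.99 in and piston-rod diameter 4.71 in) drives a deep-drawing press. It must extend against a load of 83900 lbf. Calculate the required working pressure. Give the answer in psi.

Cap-side area A_cap = π/4 × (7.99 in)² = 50.14 in^2
P = F / A = 83900 lbf / A

P ≈ 1670 psi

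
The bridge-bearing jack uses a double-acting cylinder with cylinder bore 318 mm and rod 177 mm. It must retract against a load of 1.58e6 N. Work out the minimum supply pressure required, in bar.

Rod-side annular area A_ann = π/4 × (318² − 177²) = 54820 mm^2
Retraction: pressure acts on the annular area.
P = F / A = 1.58e6 N / A

P ≈ 288 bar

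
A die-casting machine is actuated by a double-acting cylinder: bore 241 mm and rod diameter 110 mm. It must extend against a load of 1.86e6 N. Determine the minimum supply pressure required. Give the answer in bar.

P ≈ 408 bar

Cap-side area A_cap = π/4 × (241 mm)² = 45620 mm^2
P = F / A = 1.86e6 N / A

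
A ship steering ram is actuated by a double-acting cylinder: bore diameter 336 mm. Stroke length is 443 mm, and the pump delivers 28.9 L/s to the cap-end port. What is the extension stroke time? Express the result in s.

t ≈ 1.36 s

Cap-side area A_cap = π/4 × (336 mm)² = 88670 mm^2
Swept volume V = A × L; t = V / Q = A·L / Q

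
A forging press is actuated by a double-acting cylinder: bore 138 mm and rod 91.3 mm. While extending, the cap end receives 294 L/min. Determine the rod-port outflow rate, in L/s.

Q_out ≈ 2.76 L/s

Cap-side area A_cap = π/4 × (138 mm)² = 14960 mm^2
Rod-side annular area A_ann = π/4 × (138² − 91.3²) = 8410 mm^2
Piston speed v = Q_in/A_cap; rod-end outflow Q_out = v × A_ann = Q_in × A_ann/A_cap.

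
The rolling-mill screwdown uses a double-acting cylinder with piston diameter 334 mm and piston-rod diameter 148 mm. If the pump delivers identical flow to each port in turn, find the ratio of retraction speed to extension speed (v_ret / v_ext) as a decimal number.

Cap-side area A_cap = π/4 × (334 mm)² = 87620 mm^2
Rod-side annular area A_ann = π/4 × (334² − 148²) = 70410 mm^2
For equal Q, v ∝ 1/A, so v_ret/v_ext = A_cap/A_ann.

v_ret/v_ext ≈ 1.24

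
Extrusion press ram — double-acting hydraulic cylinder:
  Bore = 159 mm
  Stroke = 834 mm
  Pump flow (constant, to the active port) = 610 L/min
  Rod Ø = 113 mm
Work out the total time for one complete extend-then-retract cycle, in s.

t ≈ 2.43 s

Cap-side area A_cap = π/4 × (159 mm)² = 19860 mm^2
Rod-side annular area A_ann = π/4 × (159² − 113²) = 9827 mm^2
t_ext = A_cap·L/Q = 1.629 s
t_ret = A_ann·L/Q = 0.8061 s
t_cycle = t_ext + t_ret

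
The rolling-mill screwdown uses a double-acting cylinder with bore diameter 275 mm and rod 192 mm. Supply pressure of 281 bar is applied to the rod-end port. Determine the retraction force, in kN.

F ≈ 855 kN

Rod-side annular area A_ann = π/4 × (275² − 192²) = 30440 mm^2
On retraction the pressure acts on the annular area (bore minus rod).
F = P × A_ann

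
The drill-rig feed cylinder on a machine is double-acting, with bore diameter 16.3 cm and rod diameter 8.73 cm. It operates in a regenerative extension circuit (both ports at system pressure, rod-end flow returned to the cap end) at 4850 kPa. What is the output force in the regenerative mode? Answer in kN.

With equal pressure on both faces, forces on the annular region cancel; the net push is pressure × rod cross-section.
Rod cross-section A_rod = π/4 × (8.73 cm)² = 59.86 cm^2
F = P × A_rod

F ≈ 29.0 kN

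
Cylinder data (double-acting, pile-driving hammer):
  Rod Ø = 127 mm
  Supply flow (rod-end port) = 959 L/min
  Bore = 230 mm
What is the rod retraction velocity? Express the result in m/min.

Rod-side annular area A_ann = π/4 × (230² − 127²) = 28880 mm^2
Flow into the rod-end port fills the annular volume.
v = Q / A

v ≈ 33.2 m/min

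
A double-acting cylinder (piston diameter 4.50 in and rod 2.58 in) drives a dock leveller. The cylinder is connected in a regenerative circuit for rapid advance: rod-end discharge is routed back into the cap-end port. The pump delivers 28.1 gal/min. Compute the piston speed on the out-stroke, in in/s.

In regeneration the rod-end outflow joins the pump flow into the cap end, so the net volume the pump must supply per unit advance equals the rod cross-section area.
Rod cross-section A_rod = π/4 × (2.58 in)² = 5.228 in^2
v = Q_pump / A_rod

v ≈ 20.7 in/s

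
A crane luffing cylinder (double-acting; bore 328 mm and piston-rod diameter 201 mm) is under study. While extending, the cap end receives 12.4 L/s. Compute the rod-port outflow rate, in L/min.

Q_out ≈ 465 L/min

Cap-side area A_cap = π/4 × (328 mm)² = 84500 mm^2
Rod-side annular area A_ann = π/4 × (328² − 201²) = 52770 mm^2
Piston speed v = Q_in/A_cap; rod-end outflow Q_out = v × A_ann = Q_in × A_ann/A_cap.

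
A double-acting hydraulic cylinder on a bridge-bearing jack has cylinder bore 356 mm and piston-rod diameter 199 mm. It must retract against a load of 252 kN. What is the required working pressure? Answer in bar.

Rod-side annular area A_ann = π/4 × (356² − 199²) = 68440 mm^2
Retraction: pressure acts on the annular area.
P = F / A = 252 kN / A

P ≈ 36.8 bar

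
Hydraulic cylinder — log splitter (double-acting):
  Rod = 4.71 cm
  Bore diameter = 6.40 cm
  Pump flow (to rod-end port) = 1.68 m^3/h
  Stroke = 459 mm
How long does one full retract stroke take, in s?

t ≈ 1.45 s

Rod-side annular area A_ann = π/4 × (6.40² − 4.71²) = 14.75 cm^2
Swept volume V = A × L; t = V / Q = A·L / Q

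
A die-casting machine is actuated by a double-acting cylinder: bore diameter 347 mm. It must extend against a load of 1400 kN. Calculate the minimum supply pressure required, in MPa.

Cap-side area A_cap = π/4 × (347 mm)² = 94570 mm^2
P = F / A = 1400 kN / A

P ≈ 14.8 MPa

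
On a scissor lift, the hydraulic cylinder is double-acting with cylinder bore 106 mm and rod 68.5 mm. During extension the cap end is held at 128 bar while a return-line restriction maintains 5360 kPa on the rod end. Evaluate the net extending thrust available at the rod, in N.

Cap-side area A_cap = π/4 × (106 mm)² = 8825 mm^2
Rod-side annular area A_ann = π/4 × (106² − 68.5²) = 5139 mm^2
Net thrust = P_cap·A_cap − P_rod·A_ann = 1.130e5 N − 27550 N

F ≈ 85400 N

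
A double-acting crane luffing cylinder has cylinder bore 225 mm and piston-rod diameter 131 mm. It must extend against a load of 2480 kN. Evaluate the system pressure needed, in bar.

Cap-side area A_cap = π/4 × (225 mm)² = 39760 mm^2
P = F / A = 2480 kN / A

P ≈ 624 bar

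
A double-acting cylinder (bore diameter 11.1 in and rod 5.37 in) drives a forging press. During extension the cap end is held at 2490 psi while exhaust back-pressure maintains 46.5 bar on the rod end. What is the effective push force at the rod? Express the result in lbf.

Cap-side area A_cap = π/4 × (11.1 in)² = 96.77 in^2
Rod-side annular area A_ann = π/4 × (11.1² − 5.37²) = 74.12 in^2
Net thrust = P_cap·A_cap − P_rod·A_ann = 2.410e5 lbf − 49990 lbf

F ≈ 1.91e5 lbf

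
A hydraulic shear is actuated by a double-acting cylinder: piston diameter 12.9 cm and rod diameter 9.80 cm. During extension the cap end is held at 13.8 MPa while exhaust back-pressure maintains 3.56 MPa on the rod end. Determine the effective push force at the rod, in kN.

F ≈ 161 kN

Cap-side area A_cap = π/4 × (12.9 cm)² = 130.7 cm^2
Rod-side annular area A_ann = π/4 × (12.9² − 9.80²) = 55.27 cm^2
Net thrust = P_cap·A_cap − P_rod·A_ann = 180.4 kN − 19.68 kN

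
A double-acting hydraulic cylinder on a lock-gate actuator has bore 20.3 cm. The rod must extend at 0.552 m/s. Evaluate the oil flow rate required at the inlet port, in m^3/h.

Cap-side area A_cap = π/4 × (20.3 cm)² = 323.7 cm^2
Q = A × v

Q ≈ 64.3 m^3/h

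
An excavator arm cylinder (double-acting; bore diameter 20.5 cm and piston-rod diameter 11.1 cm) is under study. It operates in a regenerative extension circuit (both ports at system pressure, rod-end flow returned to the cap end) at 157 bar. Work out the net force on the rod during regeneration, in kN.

F ≈ 152 kN

With equal pressure on both faces, forces on the annular region cancel; the net push is pressure × rod cross-section.
Rod cross-section A_rod = π/4 × (11.1 cm)² = 96.77 cm^2
F = P × A_rod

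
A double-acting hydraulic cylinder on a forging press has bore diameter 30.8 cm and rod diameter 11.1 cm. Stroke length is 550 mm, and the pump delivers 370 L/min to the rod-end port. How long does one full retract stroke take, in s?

Rod-side annular area A_ann = π/4 × (30.8² − 11.1²) = 648.3 cm^2
Swept volume V = A × L; t = V / Q = A·L / Q

t ≈ 5.78 s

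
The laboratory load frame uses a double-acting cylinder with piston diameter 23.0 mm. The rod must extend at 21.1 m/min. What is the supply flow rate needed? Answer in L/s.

Cap-side area A_cap = π/4 × (23.0 mm)² = 415.5 mm^2
Q = A × v

Q ≈ 0.146 L/s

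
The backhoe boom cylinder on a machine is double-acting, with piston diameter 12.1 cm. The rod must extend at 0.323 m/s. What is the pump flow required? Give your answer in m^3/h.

Cap-side area A_cap = π/4 × (12.1 cm)² = 115.0 cm^2
Q = A × v

Q ≈ 13.4 m^3/h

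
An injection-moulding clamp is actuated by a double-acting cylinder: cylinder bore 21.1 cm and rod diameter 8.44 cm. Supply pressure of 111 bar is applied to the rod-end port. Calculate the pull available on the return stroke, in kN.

F ≈ 326 kN

Rod-side annular area A_ann = π/4 × (21.1² − 8.44²) = 293.7 cm^2
On retraction the pressure acts on the annular area (bore minus rod).
F = P × A_ann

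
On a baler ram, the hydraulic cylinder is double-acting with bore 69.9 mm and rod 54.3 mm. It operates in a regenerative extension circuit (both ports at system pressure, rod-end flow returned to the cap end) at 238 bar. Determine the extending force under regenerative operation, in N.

With equal pressure on both faces, forces on the annular region cancel; the net push is pressure × rod cross-section.
Rod cross-section A_rod = π/4 × (54.3 mm)² = 2316 mm^2
F = P × A_rod

F ≈ 55100 N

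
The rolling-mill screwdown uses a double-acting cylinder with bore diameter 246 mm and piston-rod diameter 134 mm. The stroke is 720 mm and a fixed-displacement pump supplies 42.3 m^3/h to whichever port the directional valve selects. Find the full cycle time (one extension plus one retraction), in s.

t ≈ 4.96 s

Cap-side area A_cap = π/4 × (246 mm)² = 47530 mm^2
Rod-side annular area A_ann = π/4 × (246² − 134²) = 33430 mm^2
t_ext = A_cap·L/Q = 2.912 s
t_ret = A_ann·L/Q = 2.048 s
t_cycle = t_ext + t_ret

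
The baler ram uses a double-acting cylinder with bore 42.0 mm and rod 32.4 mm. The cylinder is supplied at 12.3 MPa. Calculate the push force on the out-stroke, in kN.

F ≈ 17.0 kN

Cap-side area A_cap = π/4 × (42.0 mm)² = 1385 mm^2
F = P × A_cap = 12.3 MPa × A_cap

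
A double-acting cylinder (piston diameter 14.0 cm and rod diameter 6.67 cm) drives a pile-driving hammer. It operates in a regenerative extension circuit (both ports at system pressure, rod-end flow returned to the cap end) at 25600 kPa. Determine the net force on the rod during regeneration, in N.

F ≈ 89500 N

With equal pressure on both faces, forces on the annular region cancel; the net push is pressure × rod cross-section.
Rod cross-section A_rod = π/4 × (6.67 cm)² = 34.94 cm^2
F = P × A_rod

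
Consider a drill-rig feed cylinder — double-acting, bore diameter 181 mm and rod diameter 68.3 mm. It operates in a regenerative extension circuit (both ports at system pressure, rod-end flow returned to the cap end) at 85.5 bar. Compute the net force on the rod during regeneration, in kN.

F ≈ 31.3 kN

With equal pressure on both faces, forces on the annular region cancel; the net push is pressure × rod cross-section.
Rod cross-section A_rod = π/4 × (68.3 mm)² = 3664 mm^2
F = P × A_rod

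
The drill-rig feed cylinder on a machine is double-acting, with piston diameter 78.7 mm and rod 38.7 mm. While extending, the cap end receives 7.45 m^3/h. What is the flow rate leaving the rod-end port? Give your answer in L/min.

Cap-side area A_cap = π/4 × (78.7 mm)² = 4865 mm^2
Rod-side annular area A_ann = π/4 × (78.7² − 38.7²) = 3688 mm^2
Piston speed v = Q_in/A_cap; rod-end outflow Q_out = v × A_ann = Q_in × A_ann/A_cap.

Q_out ≈ 94.1 L/min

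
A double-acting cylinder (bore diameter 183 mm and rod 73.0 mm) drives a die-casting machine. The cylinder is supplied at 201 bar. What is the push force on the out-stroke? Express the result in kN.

Cap-side area A_cap = π/4 × (183 mm)² = 26300 mm^2
F = P × A_cap = 201 bar × A_cap

F ≈ 529 kN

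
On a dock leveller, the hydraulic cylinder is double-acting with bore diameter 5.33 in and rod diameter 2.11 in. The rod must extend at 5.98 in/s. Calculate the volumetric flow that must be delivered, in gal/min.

Cap-side area A_cap = π/4 × (5.33 in)² = 22.31 in^2
Q = A × v

Q ≈ 34.7 gal/min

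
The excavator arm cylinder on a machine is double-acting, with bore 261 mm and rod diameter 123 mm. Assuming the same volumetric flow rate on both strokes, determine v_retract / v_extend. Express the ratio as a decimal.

Cap-side area A_cap = π/4 × (261 mm)² = 53500 mm^2
Rod-side annular area A_ann = π/4 × (261² − 123²) = 41620 mm^2
For equal Q, v ∝ 1/A, so v_ret/v_ext = A_cap/A_ann.

v_ret/v_ext ≈ 1.29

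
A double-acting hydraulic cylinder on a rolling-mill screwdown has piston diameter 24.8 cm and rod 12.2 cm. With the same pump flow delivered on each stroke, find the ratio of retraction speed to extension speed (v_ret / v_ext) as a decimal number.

v_ret/v_ext ≈ 1.32

Cap-side area A_cap = π/4 × (24.8 cm)² = 483.1 cm^2
Rod-side annular area A_ann = π/4 × (24.8² − 12.2²) = 366.2 cm^2
For equal Q, v ∝ 1/A, so v_ret/v_ext = A_cap/A_ann.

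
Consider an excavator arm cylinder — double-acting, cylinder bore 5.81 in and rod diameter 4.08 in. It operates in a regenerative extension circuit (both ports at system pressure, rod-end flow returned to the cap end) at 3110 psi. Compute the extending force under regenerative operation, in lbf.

With equal pressure on both faces, forces on the annular region cancel; the net push is pressure × rod cross-section.
Rod cross-section A_rod = π/4 × (4.08 in)² = 13.07 in^2
F = P × A_rod

F ≈ 40700 lbf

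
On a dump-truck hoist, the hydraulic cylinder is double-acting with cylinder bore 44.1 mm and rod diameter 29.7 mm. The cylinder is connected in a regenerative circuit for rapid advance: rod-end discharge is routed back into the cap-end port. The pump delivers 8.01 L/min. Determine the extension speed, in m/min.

v ≈ 11.6 m/min

In regeneration the rod-end outflow joins the pump flow into the cap end, so the net volume the pump must supply per unit advance equals the rod cross-section area.
Rod cross-section A_rod = π/4 × (29.7 mm)² = 692.8 mm^2
v = Q_pump / A_rod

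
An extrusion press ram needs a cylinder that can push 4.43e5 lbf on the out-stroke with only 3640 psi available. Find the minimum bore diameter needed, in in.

D ≈ 12.4 in

Extension force acts on the full piston face: F = P × (π/4)D².
D = √(4F / (πP)) = √(4 × 4.43e5 lbf / (π × 3640 psi))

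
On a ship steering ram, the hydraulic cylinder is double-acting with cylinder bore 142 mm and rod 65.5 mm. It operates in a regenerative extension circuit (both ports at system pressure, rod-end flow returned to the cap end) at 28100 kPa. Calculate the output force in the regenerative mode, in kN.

F ≈ 94.7 kN

With equal pressure on both faces, forces on the annular region cancel; the net push is pressure × rod cross-section.
Rod cross-section A_rod = π/4 × (65.5 mm)² = 3370 mm^2
F = P × A_rod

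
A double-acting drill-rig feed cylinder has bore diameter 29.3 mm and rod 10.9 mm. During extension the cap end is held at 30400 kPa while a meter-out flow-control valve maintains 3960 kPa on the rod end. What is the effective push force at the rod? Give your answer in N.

F ≈ 18200 N

Cap-side area A_cap = π/4 × (29.3 mm)² = 674.3 mm^2
Rod-side annular area A_ann = π/4 × (29.3² − 10.9²) = 580.9 mm^2
Net thrust = P_cap·A_cap − P_rod·A_ann = 20500 N − 2301 N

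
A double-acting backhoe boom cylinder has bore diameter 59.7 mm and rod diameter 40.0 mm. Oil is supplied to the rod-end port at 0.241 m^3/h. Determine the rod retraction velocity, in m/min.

v ≈ 2.60 m/min

Rod-side annular area A_ann = π/4 × (59.7² − 40.0²) = 1543 mm^2
Flow into the rod-end port fills the annular volume.
v = Q / A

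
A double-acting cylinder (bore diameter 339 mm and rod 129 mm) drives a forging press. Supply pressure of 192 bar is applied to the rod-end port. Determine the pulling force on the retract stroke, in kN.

Rod-side annular area A_ann = π/4 × (339² − 129²) = 77190 mm^2
On retraction the pressure acts on the annular area (bore minus rod).
F = P × A_ann

F ≈ 1480 kN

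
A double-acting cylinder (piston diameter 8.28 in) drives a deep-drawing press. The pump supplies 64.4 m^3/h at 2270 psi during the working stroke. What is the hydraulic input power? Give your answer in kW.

Hydraulic power = P × Q

W ≈ 280 kW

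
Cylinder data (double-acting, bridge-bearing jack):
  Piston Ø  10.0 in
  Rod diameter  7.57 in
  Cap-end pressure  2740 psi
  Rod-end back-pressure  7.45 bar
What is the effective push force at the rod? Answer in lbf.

F ≈ 2.12e5 lbf

Cap-side area A_cap = π/4 × (10.0 in)² = 78.54 in^2
Rod-side annular area A_ann = π/4 × (10.0² − 7.57²) = 33.53 in^2
Net thrust = P_cap·A_cap − P_rod·A_ann = 2.152e5 lbf − 3623 lbf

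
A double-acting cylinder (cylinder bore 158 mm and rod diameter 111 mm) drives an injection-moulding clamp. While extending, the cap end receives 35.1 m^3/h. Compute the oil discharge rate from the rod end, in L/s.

Cap-side area A_cap = π/4 × (158 mm)² = 19610 mm^2
Rod-side annular area A_ann = π/4 × (158² − 111²) = 9930 mm^2
Piston speed v = Q_in/A_cap; rod-end outflow Q_out = v × A_ann = Q_in × A_ann/A_cap.

Q_out ≈ 4.94 L/s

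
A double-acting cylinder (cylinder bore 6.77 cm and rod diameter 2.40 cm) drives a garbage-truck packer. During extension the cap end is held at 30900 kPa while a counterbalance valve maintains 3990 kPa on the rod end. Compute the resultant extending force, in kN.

F ≈ 98.7 kN

Cap-side area A_cap = π/4 × (6.77 cm)² = 36.00 cm^2
Rod-side annular area A_ann = π/4 × (6.77² − 2.40²) = 31.47 cm^2
Net thrust = P_cap·A_cap − P_rod·A_ann = 111.2 kN − 12.56 kN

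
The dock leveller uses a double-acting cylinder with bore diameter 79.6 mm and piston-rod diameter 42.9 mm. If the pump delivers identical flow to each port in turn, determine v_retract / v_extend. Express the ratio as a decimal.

v_ret/v_ext ≈ 1.41

Cap-side area A_cap = π/4 × (79.6 mm)² = 4976 mm^2
Rod-side annular area A_ann = π/4 × (79.6² − 42.9²) = 3531 mm^2
For equal Q, v ∝ 1/A, so v_ret/v_ext = A_cap/A_ann.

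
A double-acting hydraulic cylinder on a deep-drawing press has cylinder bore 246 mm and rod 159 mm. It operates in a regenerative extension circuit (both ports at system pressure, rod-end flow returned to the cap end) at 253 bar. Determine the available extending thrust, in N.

F ≈ 5.02e5 N

With equal pressure on both faces, forces on the annular region cancel; the net push is pressure × rod cross-section.
Rod cross-section A_rod = π/4 × (159 mm)² = 19860 mm^2
F = P × A_rod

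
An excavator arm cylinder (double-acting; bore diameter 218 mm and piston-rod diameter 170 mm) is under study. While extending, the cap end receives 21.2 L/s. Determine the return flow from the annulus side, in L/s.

Cap-side area A_cap = π/4 × (218 mm)² = 37330 mm^2
Rod-side annular area A_ann = π/4 × (218² − 170²) = 14630 mm^2
Piston speed v = Q_in/A_cap; rod-end outflow Q_out = v × A_ann = Q_in × A_ann/A_cap.

Q_out ≈ 8.31 L/s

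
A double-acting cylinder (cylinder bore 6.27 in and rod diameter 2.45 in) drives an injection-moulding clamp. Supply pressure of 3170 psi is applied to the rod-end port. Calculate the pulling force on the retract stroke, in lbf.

F ≈ 82900 lbf

Rod-side annular area A_ann = π/4 × (6.27² − 2.45²) = 26.16 in^2
On retraction the pressure acts on the annular area (bore minus rod).
F = P × A_ann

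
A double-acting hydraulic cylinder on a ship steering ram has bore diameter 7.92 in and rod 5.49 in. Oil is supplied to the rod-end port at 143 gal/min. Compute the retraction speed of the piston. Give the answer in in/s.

Rod-side annular area A_ann = π/4 × (7.92² − 5.49²) = 25.59 in^2
Flow into the rod-end port fills the annular volume.
v = Q / A

v ≈ 21.5 in/s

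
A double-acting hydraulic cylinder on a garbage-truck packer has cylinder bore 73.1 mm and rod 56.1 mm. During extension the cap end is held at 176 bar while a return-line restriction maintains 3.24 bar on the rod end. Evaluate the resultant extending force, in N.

F ≈ 73300 N

Cap-side area A_cap = π/4 × (73.1 mm)² = 4197 mm^2
Rod-side annular area A_ann = π/4 × (73.1² − 56.1²) = 1725 mm^2
Net thrust = P_cap·A_cap − P_rod·A_ann = 73860 N − 558.9 N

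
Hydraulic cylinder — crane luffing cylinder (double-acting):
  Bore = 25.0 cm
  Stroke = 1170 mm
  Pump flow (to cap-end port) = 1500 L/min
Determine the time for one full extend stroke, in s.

t ≈ 2.30 s

Cap-side area A_cap = π/4 × (25.0 cm)² = 490.9 cm^2
Swept volume V = A × L; t = V / Q = A·L / Q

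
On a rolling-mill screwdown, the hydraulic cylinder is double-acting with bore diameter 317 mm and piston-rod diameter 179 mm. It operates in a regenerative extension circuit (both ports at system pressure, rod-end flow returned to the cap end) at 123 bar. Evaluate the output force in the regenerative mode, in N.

With equal pressure on both faces, forces on the annular region cancel; the net push is pressure × rod cross-section.
Rod cross-section A_rod = π/4 × (179 mm)² = 25160 mm^2
F = P × A_rod

F ≈ 3.10e5 N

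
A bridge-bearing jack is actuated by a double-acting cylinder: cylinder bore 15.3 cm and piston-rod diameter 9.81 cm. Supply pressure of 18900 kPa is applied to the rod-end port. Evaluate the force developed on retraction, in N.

Rod-side annular area A_ann = π/4 × (15.3² − 9.81²) = 108.3 cm^2
On retraction the pressure acts on the annular area (bore minus rod).
F = P × A_ann

F ≈ 2.05e5 N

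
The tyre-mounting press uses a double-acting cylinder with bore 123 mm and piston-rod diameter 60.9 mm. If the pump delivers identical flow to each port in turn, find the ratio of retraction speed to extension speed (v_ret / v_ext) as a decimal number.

Cap-side area A_cap = π/4 × (123 mm)² = 11880 mm^2
Rod-side annular area A_ann = π/4 × (123² − 60.9²) = 8969 mm^2
For equal Q, v ∝ 1/A, so v_ret/v_ext = A_cap/A_ann.

v_ret/v_ext ≈ 1.32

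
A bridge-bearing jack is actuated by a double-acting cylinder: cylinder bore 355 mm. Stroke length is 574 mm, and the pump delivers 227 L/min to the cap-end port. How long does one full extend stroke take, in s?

Cap-side area A_cap = π/4 × (355 mm)² = 98980 mm^2
Swept volume V = A × L; t = V / Q = A·L / Q

t ≈ 15.0 s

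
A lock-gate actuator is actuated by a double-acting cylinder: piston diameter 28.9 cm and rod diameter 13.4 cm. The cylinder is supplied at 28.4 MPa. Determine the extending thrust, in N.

F ≈ 1.86e6 N

Cap-side area A_cap = π/4 × (28.9 cm)² = 656.0 cm^2
F = P × A_cap = 28.4 MPa × A_cap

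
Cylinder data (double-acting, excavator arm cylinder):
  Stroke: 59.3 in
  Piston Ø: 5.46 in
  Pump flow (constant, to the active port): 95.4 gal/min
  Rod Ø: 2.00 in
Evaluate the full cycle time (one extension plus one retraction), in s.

t ≈ 7.05 s

Cap-side area A_cap = π/4 × (5.46 in)² = 23.41 in^2
Rod-side annular area A_ann = π/4 × (5.46² − 2.00²) = 20.27 in^2
t_ext = A_cap·L/Q = 3.780 s
t_ret = A_ann·L/Q = 3.273 s
t_cycle = t_ext + t_ret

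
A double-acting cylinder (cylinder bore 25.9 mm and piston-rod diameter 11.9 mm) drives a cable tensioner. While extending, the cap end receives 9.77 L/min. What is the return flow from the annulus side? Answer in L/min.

Cap-side area A_cap = π/4 × (25.9 mm)² = 526.9 mm^2
Rod-side annular area A_ann = π/4 × (25.9² − 11.9²) = 415.6 mm^2
Piston speed v = Q_in/A_cap; rod-end outflow Q_out = v × A_ann = Q_in × A_ann/A_cap.

Q_out ≈ 7.71 L/min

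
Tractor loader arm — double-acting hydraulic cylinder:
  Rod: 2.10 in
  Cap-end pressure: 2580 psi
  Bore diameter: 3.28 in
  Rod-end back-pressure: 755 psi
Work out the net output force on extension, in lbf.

F ≈ 18000 lbf

Cap-side area A_cap = π/4 × (3.28 in)² = 8.450 in^2
Rod-side annular area A_ann = π/4 × (3.28² − 2.10²) = 4.986 in^2
Net thrust = P_cap·A_cap − P_rod·A_ann = 21800 lbf − 3764 lbf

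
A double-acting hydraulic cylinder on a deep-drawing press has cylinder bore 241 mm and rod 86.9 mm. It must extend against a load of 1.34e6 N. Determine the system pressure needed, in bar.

Cap-side area A_cap = π/4 × (241 mm)² = 45620 mm^2
P = F / A = 1.34e6 N / A

P ≈ 294 bar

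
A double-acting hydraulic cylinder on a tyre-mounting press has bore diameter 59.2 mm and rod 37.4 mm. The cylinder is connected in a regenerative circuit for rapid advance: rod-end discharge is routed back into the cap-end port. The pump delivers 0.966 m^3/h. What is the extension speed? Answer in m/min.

In regeneration the rod-end outflow joins the pump flow into the cap end, so the net volume the pump must supply per unit advance equals the rod cross-section area.
Rod cross-section A_rod = π/4 × (37.4 mm)² = 1099 mm^2
v = Q_pump / A_rod

v ≈ 14.7 m/min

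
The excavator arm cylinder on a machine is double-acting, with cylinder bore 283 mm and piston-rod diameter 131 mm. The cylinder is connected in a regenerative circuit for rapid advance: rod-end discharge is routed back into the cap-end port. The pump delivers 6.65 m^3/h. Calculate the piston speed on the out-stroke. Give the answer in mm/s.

v ≈ 137 mm/s

In regeneration the rod-end outflow joins the pump flow into the cap end, so the net volume the pump must supply per unit advance equals the rod cross-section area.
Rod cross-section A_rod = π/4 × (131 mm)² = 13480 mm^2
v = Q_pump / A_rod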